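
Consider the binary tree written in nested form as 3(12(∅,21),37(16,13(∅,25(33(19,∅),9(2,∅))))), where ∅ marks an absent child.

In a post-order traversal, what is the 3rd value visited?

16

Post-order visits the left subtree, then the right subtree, then the node.
At 3: go left to 12.
  At 12: no left child.
  At 12: go right to 21.
    21 is a leaf — visit 21.
  Visit 12.
At 3: go right to 37.
  At 37: go left to 16.
    16 is a leaf — visit 16.
  At 37: go right to 13.
    At 13: no left child.
    At 13: go right to 25.
      At 25: go left to 33.
        At 33: go left to 19.
          19 is a leaf — visit 19.
        At 33: no right child.
        Visit 33.
      At 25: go right to 9.
        At 9: go left to 2.
          2 is a leaf — visit 2.
        At 9: no right child.
        Visit 9.
      Visit 25.
    Visit 13.
  Visit 37.
Visit 3.
Full post-order sequence: 21, 12, 16, 19, 33, 2, 9, 25, 13, 37, 3.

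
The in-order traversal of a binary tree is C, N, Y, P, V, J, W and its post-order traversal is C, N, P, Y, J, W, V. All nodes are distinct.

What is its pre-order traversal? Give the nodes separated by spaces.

The last element of post-order is the root; it splits in-order into left and right subtrees.
Root V: left subtree has 4 nodes {C, N, Y, P}, right has 2 {J, W}.
  Root Y: left subtree has 2 nodes {C, N}, right has 1 {P}.
    Root N: left subtree has 1 node {C}, right has 0 { }.
  Root W: left subtree has 1 node {J}, right has 0 { }.

V Y N C P W J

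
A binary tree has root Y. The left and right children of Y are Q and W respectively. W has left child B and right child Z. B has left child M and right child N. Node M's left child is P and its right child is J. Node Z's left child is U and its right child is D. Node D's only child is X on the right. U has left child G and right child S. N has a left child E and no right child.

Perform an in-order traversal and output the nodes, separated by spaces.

In-order visits the left subtree, then the node, then the right subtree.
At Y: go left to Q.
  Q is a leaf — visit Q.
Visit Y.
At Y: go right to W.
  At W: go left to B.
    At B: go left to M.
      At M: go left to P.
        P is a leaf — visit P.
      Visit M.
      At M: go right to J.
        J is a leaf — visit J.
    Visit B.
    At B: go right to N.
      At N: go left to E.
        E is a leaf — visit E.
      Visit N.
      At N: no right child.
  Visit W.
  At W: go right to Z.
    At Z: go left to U.
      At U: go left to G.
        G is a leaf — visit G.
      Visit U.
      At U: go right to S.
        S is a leaf — visit S.
    Visit Z.
    At Z: go right to D.
      At D: no left child.
      Visit D.
      At D: go right to X.
        X is a leaf — visit X.

Q Y P M J B E N W G U S Z D X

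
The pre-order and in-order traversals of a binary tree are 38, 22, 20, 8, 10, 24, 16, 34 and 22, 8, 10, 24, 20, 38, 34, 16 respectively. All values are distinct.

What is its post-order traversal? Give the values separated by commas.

24, 10, 8, 20, 22, 34, 16, 38

The first element of pre-order is the root; it splits in-order into left and right subtrees.
Root 38: left subtree has 5 nodes {22, 8, 10, 24, 20}, right has 2 {34, 16}.
  Root 22: left subtree has 0 nodes { }, right has 4 {8, 10, 24, 20}.
    Root 20: left subtree has 3 nodes {8, 10, 24}, right has 0 { }.
      Root 8: left subtree has 0 nodes { }, right has 2 {10, 24}.
        Root 10: left subtree has 0 nodes { }, right has 1 {24}.
  Root 16: left subtree has 1 node {34}, right has 0 { }.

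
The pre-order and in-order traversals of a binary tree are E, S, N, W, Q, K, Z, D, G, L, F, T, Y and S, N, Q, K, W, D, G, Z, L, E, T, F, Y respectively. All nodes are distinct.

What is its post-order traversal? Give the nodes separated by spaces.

The first element of pre-order is the root; it splits in-order into left and right subtrees.
Root E: left subtree has 9 nodes {S, N, Q, K, W, D, G, Z, L}, right has 3 {T, F, Y}.
  Root S: left subtree has 0 nodes { }, right has 8 {N, Q, K, W, D, G, Z, L}.
    Root N: left subtree has 0 nodes { }, right has 7 {Q, K, W, D, G, Z, L}.
      Root W: left subtree has 2 nodes {Q, K}, right has 4 {D, G, Z, L}.
        Root Q: left subtree has 0 nodes { }, right has 1 {K}.
        Root Z: left subtree has 2 nodes {D, G}, right has 1 {L}.
          Root D: left subtree has 0 nodes { }, right has 1 {G}.
  Root F: left subtree has 1 node {T}, right has 1 {Y}.

K Q G D L Z W N S T Y F E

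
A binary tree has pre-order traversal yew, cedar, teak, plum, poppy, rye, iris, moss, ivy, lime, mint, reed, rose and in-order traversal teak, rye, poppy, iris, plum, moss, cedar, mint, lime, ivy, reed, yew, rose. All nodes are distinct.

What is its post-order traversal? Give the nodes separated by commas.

rye, iris, poppy, moss, plum, teak, mint, lime, reed, ivy, cedar, rose, yew

The first element of pre-order is the root; it splits in-order into left and right subtrees.
Root yew: left subtree has 11 nodes {teak, rye, poppy, iris, plum, moss, cedar, mint, lime, ivy, reed}, right has 1 {rose}.
  Root cedar: left subtree has 6 nodes {teak, rye, poppy, iris, plum, moss}, right has 4 {mint, lime, ivy, reed}.
    Root teak: left subtree has 0 nodes { }, right has 5 {rye, poppy, iris, plum, moss}.
      Root plum: left subtree has 3 nodes {rye, poppy, iris}, right has 1 {moss}.
        Root poppy: left subtree has 1 node {rye}, right has 1 {iris}.
    Root ivy: left subtree has 2 nodes {mint, lime}, right has 1 {reed}.
      Root lime: left subtree has 1 node {mint}, right has 0 { }.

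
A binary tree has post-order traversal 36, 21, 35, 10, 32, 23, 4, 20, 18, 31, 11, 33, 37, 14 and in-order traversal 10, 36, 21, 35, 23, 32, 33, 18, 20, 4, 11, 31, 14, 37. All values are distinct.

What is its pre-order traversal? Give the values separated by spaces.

The last element of post-order is the root; it splits in-order into left and right subtrees.
Root 14: left subtree has 12 nodes {10, 36, 21, 35, 23, 32, 33, 18, 20, 4, 11, 31}, right has 1 {37}.
  Root 33: left subtree has 6 nodes {10, 36, 21, 35, 23, 32}, right has 5 {18, 20, 4, 11, 31}.
    Root 23: left subtree has 4 nodes {10, 36, 21, 35}, right has 1 {32}.
      Root 10: left subtree has 0 nodes { }, right has 3 {36, 21, 35}.
        Root 35: left subtree has 2 nodes {36, 21}, right has 0 { }.
          Root 21: left subtree has 1 node {36}, right has 0 { }.
    Root 11: left subtree has 3 nodes {18, 20, 4}, right has 1 {31}.
      Root 18: left subtree has 0 nodes { }, right has 2 {20, 4}.
        Root 20: left subtree has 0 nodes { }, right has 1 {4}.

14 33 23 10 35 21 36 32 11 18 20 4 31 37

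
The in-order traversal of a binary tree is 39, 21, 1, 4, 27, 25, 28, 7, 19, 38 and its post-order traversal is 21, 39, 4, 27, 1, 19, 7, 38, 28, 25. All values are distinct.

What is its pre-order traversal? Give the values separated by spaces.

The last element of post-order is the root; it splits in-order into left and right subtrees.
Root 25: left subtree has 5 nodes {39, 21, 1, 4, 27}, right has 4 {28, 7, 19, 38}.
  Root 1: left subtree has 2 nodes {39, 21}, right has 2 {4, 27}.
    Root 39: left subtree has 0 nodes { }, right has 1 {21}.
    Root 27: left subtree has 1 node {4}, right has 0 { }.
  Root 28: left subtree has 0 nodes { }, right has 3 {7, 19, 38}.
    Root 38: left subtree has 2 nodes {7, 19}, right has 0 { }.
      Root 7: left subtree has 0 nodes { }, right has 1 {19}.

25 1 39 21 27 4 28 38 7 19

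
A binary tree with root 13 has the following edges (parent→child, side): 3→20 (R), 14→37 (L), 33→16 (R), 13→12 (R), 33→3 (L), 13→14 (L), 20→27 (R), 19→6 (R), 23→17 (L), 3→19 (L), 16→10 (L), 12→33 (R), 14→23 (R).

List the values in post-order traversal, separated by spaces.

37 17 23 14 6 19 27 20 3 10 16 33 12 13

Post-order visits the left subtree, then the right subtree, then the node.
At 13: go left to 14.
  At 14: go left to 37.
    37 is a leaf — visit 37.
  At 14: go right to 23.
    At 23: go left to 17.
      17 is a leaf — visit 17.
    At 23: no right child.
    Visit 23.
  Visit 14.
At 13: go right to 12.
  At 12: no left child.
  At 12: go right to 33.
    At 33: go left to 3.
      At 3: go left to 19.
        At 19: no left child.
        At 19: go right to 6.
          6 is a leaf — visit 6.
        Visit 19.
      At 3: go right to 20.
        At 20: no left child.
        At 20: go right to 27.
          27 is a leaf — visit 27.
        Visit 20.
      Visit 3.
    At 33: go right to 16.
      At 16: go left to 10.
        10 is a leaf — visit 10.
      At 16: no right child.
      Visit 16.
    Visit 33.
  Visit 12.
Visit 13.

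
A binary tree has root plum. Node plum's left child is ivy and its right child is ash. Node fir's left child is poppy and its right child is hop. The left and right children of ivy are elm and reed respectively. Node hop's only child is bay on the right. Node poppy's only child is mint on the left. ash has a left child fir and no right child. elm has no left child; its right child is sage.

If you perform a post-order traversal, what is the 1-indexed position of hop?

8

Post-order visits the left subtree, then the right subtree, then the node.
At plum: go left to ivy.
  At ivy: go left to elm.
    At elm: no left child.
    At elm: go right to sage.
      sage is a leaf — visit sage.
    Visit elm.
  At ivy: go right to reed.
    reed is a leaf — visit reed.
  Visit ivy.
At plum: go right to ash.
  At ash: go left to fir.
    At fir: go left to poppy.
      At poppy: go left to mint.
        mint is a leaf — visit mint.
      At poppy: no right child.
      Visit poppy.
    At fir: go right to hop.
      At hop: no left child.
      At hop: go right to bay.
        bay is a leaf — visit bay.
      Visit hop.
    Visit fir.
  At ash: no right child.
  Visit ash.
Visit plum.
Full post-order sequence: sage, elm, reed, ivy, mint, poppy, bay, hop, fir, ash, plum.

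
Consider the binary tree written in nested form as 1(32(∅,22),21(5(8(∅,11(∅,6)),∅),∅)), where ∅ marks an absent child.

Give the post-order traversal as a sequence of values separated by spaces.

Post-order visits the left subtree, then the right subtree, then the node.
At 1: go left to 32.
  At 32: no left child.
  At 32: go right to 22.
    22 is a leaf — visit 22.
  Visit 32.
At 1: go right to 21.
  At 21: go left to 5.
    At 5: go left to 8.
      At 8: no left child.
      At 8: go right to 11.
        At 11: no left child.
        At 11: go right to 6.
          6 is a leaf — visit 6.
        Visit 11.
      Visit 8.
    At 5: no right child.
    Visit 5.
  At 21: no right child.
  Visit 21.
Visit 1.

22 32 6 11 8 5 21 1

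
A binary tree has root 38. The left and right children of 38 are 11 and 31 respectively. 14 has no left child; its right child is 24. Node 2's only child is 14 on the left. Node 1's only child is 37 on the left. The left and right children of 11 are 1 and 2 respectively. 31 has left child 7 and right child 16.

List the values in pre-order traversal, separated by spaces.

38 11 1 37 2 14 24 31 7 16

Pre-order visits the node, then its left subtree, then its right subtree.
Visit 38.
At 38: go left to 11.
  Visit 11.
  At 11: go left to 1.
    Visit 1.
    At 1: go left to 37.
      37 is a leaf — visit 37.
    At 1: no right child.
  At 11: go right to 2.
    Visit 2.
    At 2: go left to 14.
      Visit 14.
      At 14: no left child.
      At 14: go right to 24.
        24 is a leaf — visit 24.
    At 2: no right child.
At 38: go right to 31.
  Visit 31.
  At 31: go left to 7.
    7 is a leaf — visit 7.
  At 31: go right to 16.
    16 is a leaf — visit 16.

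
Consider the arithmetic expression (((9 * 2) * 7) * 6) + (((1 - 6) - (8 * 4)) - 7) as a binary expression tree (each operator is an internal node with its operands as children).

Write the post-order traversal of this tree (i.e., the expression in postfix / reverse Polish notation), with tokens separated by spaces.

Post-order on an expression tree gives postfix notation: for each operator, emit left operand, right operand, then the operator.

9 2 * 7 * 6 * 1 6 - 8 4 * - 7 - +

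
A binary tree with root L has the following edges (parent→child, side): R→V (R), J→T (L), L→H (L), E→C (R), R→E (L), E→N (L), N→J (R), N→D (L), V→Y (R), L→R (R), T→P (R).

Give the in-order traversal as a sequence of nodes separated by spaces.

H L D N T P J E C R V Y

In-order visits the left subtree, then the node, then the right subtree.
At L: go left to H.
  H is a leaf — visit H.
Visit L.
At L: go right to R.
  At R: go left to E.
    At E: go left to N.
      At N: go left to D.
        D is a leaf — visit D.
      Visit N.
      At N: go right to J.
        At J: go left to T.
          At T: no left child.
          Visit T.
          At T: go right to P.
            P is a leaf — visit P.
        Visit J.
        At J: no right child.
    Visit E.
    At E: go right to C.
      C is a leaf — visit C.
  Visit R.
  At R: go right to V.
    At V: no left child.
    Visit V.
    At V: go right to Y.
      Y is a leaf — visit Y.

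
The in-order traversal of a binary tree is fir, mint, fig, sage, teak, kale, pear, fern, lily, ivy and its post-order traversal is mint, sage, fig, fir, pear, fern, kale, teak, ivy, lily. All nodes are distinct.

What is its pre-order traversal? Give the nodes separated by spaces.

The last element of post-order is the root; it splits in-order into left and right subtrees.
Root lily: left subtree has 8 nodes {fir, mint, fig, sage, teak, kale, pear, fern}, right has 1 {ivy}.
  Root teak: left subtree has 4 nodes {fir, mint, fig, sage}, right has 3 {kale, pear, fern}.
    Root fir: left subtree has 0 nodes { }, right has 3 {mint, fig, sage}.
      Root fig: left subtree has 1 node {mint}, right has 1 {sage}.
    Root kale: left subtree has 0 nodes { }, right has 2 {pear, fern}.
      Root fern: left subtree has 1 node {pear}, right has 0 { }.

lily teak fir fig mint sage kale fern pear ivy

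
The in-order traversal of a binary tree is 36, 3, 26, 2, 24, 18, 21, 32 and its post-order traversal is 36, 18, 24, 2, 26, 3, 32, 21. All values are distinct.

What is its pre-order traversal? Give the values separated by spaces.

21 3 36 26 2 24 18 32

The last element of post-order is the root; it splits in-order into left and right subtrees.
Root 21: left subtree has 6 nodes {36, 3, 26, 2, 24, 18}, right has 1 {32}.
  Root 3: left subtree has 1 node {36}, right has 4 {26, 2, 24, 18}.
    Root 26: left subtree has 0 nodes { }, right has 3 {2, 24, 18}.
      Root 2: left subtree has 0 nodes { }, right has 2 {24, 18}.
        Root 24: left subtree has 0 nodes { }, right has 1 {18}.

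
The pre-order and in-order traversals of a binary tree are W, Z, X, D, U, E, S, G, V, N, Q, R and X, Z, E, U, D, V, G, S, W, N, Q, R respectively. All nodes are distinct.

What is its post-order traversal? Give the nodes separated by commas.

The first element of pre-order is the root; it splits in-order into left and right subtrees.
Root W: left subtree has 8 nodes {X, Z, E, U, D, V, G, S}, right has 3 {N, Q, R}.
  Root Z: left subtree has 1 node {X}, right has 6 {E, U, D, V, G, S}.
    Root D: left subtree has 2 nodes {E, U}, right has 3 {V, G, S}.
      Root U: left subtree has 1 node {E}, right has 0 { }.
      Root S: left subtree has 2 nodes {V, G}, right has 0 { }.
        Root G: left subtree has 1 node {V}, right has 0 { }.
  Root N: left subtree has 0 nodes { }, right has 2 {Q, R}.
    Root Q: left subtree has 0 nodes { }, right has 1 {R}.

X, E, U, V, G, S, D, Z, R, Q, N, W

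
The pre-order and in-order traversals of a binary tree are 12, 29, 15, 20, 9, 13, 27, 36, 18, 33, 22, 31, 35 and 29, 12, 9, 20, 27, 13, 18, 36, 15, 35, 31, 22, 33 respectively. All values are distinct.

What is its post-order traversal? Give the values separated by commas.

The first element of pre-order is the root; it splits in-order into left and right subtrees.
Root 12: left subtree has 1 node {29}, right has 11 {9, 20, 27, 13, 18, 36, 15, 35, 31, 22, 33}.
  Root 15: left subtree has 6 nodes {9, 20, 27, 13, 18, 36}, right has 4 {35, 31, 22, 33}.
    Root 20: left subtree has 1 node {9}, right has 4 {27, 13, 18, 36}.
      Root 13: left subtree has 1 node {27}, right has 2 {18, 36}.
        Root 36: left subtree has 1 node {18}, right has 0 { }.
    Root 33: left subtree has 3 nodes {35, 31, 22}, right has 0 { }.
      Root 22: left subtree has 2 nodes {35, 31}, right has 0 { }.
        Root 31: left subtree has 1 node {35}, right has 0 { }.

29, 9, 27, 18, 36, 13, 20, 35, 31, 22, 33, 15, 12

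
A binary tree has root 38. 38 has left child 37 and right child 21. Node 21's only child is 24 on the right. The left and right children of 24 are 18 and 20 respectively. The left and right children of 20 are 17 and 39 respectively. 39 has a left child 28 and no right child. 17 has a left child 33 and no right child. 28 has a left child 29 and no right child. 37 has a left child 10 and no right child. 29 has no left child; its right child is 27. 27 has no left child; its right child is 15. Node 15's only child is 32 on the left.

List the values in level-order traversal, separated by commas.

Level-order visits nodes level by level from the root, left to right within each level.
Level 0: 38
Level 1: 37, 21
Level 2: 10, 24
Level 3: 18, 20
Level 4: 17, 39
Level 5: 33, 28
Level 6: 29
Level 7: 27
Level 8: 15
Level 9: 32

38, 37, 21, 10, 24, 18, 20, 17, 39, 33, 28, 29, 27, 15, 32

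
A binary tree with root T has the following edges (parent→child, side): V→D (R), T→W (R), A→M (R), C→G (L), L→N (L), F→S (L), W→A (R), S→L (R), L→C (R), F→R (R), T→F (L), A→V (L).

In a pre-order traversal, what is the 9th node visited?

W

Pre-order visits the node, then its left subtree, then its right subtree.
Visit T.
At T: go left to F.
  Visit F.
  At F: go left to S.
    Visit S.
    At S: no left child.
    At S: go right to L.
      Visit L.
      At L: go left to N.
        N is a leaf — visit N.
      At L: go right to C.
        Visit C.
        At C: go left to G.
          G is a leaf — visit G.
        At C: no right child.
  At F: go right to R.
    R is a leaf — visit R.
At T: go right to W.
  Visit W.
  At W: no left child.
  At W: go right to A.
    Visit A.
    At A: go left to V.
      Visit V.
      At V: no left child.
      At V: go right to D.
        D is a leaf — visit D.
    At A: go right to M.
      M is a leaf — visit M.
Full pre-order sequence: T, F, S, L, N, C, G, R, W, A, V, D, M.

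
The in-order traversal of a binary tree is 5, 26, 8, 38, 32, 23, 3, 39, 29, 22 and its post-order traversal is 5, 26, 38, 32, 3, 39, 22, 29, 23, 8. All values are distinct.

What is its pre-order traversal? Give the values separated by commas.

The last element of post-order is the root; it splits in-order into left and right subtrees.
Root 8: left subtree has 2 nodes {5, 26}, right has 7 {38, 32, 23, 3, 39, 29, 22}.
  Root 26: left subtree has 1 node {5}, right has 0 { }.
  Root 23: left subtree has 2 nodes {38, 32}, right has 4 {3, 39, 29, 22}.
    Root 32: left subtree has 1 node {38}, right has 0 { }.
    Root 29: left subtree has 2 nodes {3, 39}, right has 1 {22}.
      Root 39: left subtree has 1 node {3}, right has 0 { }.

8, 26, 5, 23, 32, 38, 29, 39, 3, 22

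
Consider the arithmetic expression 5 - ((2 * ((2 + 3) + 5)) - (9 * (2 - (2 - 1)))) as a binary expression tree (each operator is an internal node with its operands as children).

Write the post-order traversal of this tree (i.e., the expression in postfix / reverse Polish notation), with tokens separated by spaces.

5 2 2 3 + 5 + * 9 2 2 1 - - * - -

Post-order on an expression tree gives postfix notation: for each operator, emit left operand, right operand, then the operator.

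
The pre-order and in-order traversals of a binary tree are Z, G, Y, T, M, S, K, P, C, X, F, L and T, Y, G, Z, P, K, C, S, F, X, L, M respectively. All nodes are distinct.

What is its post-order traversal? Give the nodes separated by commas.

T, Y, G, P, C, K, F, L, X, S, M, Z

The first element of pre-order is the root; it splits in-order into left and right subtrees.
Root Z: left subtree has 3 nodes {T, Y, G}, right has 8 {P, K, C, S, F, X, L, M}.
  Root G: left subtree has 2 nodes {T, Y}, right has 0 { }.
    Root Y: left subtree has 1 node {T}, right has 0 { }.
  Root M: left subtree has 7 nodes {P, K, C, S, F, X, L}, right has 0 { }.
    Root S: left subtree has 3 nodes {P, K, C}, right has 3 {F, X, L}.
      Root K: left subtree has 1 node {P}, right has 1 {C}.
      Root X: left subtree has 1 node {F}, right has 1 {L}.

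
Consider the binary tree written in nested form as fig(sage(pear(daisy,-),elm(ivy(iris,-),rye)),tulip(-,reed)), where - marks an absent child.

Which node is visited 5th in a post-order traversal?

rye

Post-order visits the left subtree, then the right subtree, then the node.
At fig: go left to sage.
  At sage: go left to pear.
    At pear: go left to daisy.
      daisy is a leaf — visit daisy.
    At pear: no right child.
    Visit pear.
  At sage: go right to elm.
    At elm: go left to ivy.
      At ivy: go left to iris.
        iris is a leaf — visit iris.
      At ivy: no right child.
      Visit ivy.
    At elm: go right to rye.
      rye is a leaf — visit rye.
    Visit elm.
  Visit sage.
At fig: go right to tulip.
  At tulip: no left child.
  At tulip: go right to reed.
    reed is a leaf — visit reed.
  Visit tulip.
Visit fig.
Full post-order sequence: daisy, pear, iris, ivy, rye, elm, sage, reed, tulip, fig.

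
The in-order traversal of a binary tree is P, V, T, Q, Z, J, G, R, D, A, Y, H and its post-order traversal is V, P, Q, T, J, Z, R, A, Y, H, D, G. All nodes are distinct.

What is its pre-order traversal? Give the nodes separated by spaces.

The last element of post-order is the root; it splits in-order into left and right subtrees.
Root G: left subtree has 6 nodes {P, V, T, Q, Z, J}, right has 5 {R, D, A, Y, H}.
  Root Z: left subtree has 4 nodes {P, V, T, Q}, right has 1 {J}.
    Root T: left subtree has 2 nodes {P, V}, right has 1 {Q}.
      Root P: left subtree has 0 nodes { }, right has 1 {V}.
  Root D: left subtree has 1 node {R}, right has 3 {A, Y, H}.
    Root H: left subtree has 2 nodes {A, Y}, right has 0 { }.
      Root Y: left subtree has 1 node {A}, right has 0 { }.

G Z T P V Q J D R H Y A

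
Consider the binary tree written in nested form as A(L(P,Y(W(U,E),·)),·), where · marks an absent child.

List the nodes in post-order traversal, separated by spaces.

P U E W Y L A

Post-order visits the left subtree, then the right subtree, then the node.
At A: go left to L.
  At L: go left to P.
    P is a leaf — visit P.
  At L: go right to Y.
    At Y: go left to W.
      At W: go left to U.
        U is a leaf — visit U.
      At W: go right to E.
        E is a leaf — visit E.
      Visit W.
    At Y: no right child.
    Visit Y.
  Visit L.
At A: no right child.
Visit A.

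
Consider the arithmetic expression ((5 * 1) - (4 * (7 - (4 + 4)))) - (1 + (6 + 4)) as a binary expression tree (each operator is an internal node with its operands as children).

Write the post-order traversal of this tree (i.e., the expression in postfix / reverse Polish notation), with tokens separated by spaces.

5 1 * 4 7 4 4 + - * - 1 6 4 + + -

Post-order on an expression tree gives postfix notation: for each operator, emit left operand, right operand, then the operator.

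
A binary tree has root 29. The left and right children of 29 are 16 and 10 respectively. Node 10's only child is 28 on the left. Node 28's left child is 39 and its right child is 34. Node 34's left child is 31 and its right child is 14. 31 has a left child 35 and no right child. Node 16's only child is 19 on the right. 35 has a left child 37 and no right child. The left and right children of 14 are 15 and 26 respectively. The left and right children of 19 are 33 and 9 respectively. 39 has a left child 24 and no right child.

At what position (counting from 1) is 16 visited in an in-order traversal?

1

In-order visits the left subtree, then the node, then the right subtree.
At 29: go left to 16.
  At 16: no left child.
  Visit 16.
  At 16: go right to 19.
    At 19: go left to 33.
      33 is a leaf — visit 33.
    Visit 19.
    At 19: go right to 9.
      9 is a leaf — visit 9.
Visit 29.
At 29: go right to 10.
  At 10: go left to 28.
    At 28: go left to 39.
      At 39: go left to 24.
        24 is a leaf — visit 24.
      Visit 39.
      At 39: no right child.
    Visit 28.
    At 28: go right to 34.
      At 34: go left to 31.
        At 31: go left to 35.
          At 35: go left to 37.
            37 is a leaf — visit 37.
          Visit 35.
          At 35: no right child.
        Visit 31.
        At 31: no right child.
      Visit 34.
      At 34: go right to 14.
        At 14: go left to 15.
          15 is a leaf — visit 15.
        Visit 14.
        At 14: go right to 26.
          26 is a leaf — visit 26.
  Visit 10.
  At 10: no right child.
Full in-order sequence: 16, 33, 19, 9, 29, 24, 39, 28, 37, 35, 31, 34, 15, 14, 26, 10.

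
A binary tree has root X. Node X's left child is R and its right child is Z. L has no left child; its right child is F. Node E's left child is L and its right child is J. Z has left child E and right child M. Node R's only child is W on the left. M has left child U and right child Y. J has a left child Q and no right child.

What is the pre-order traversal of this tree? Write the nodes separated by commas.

X, R, W, Z, E, L, F, J, Q, M, U, Y

Pre-order visits the node, then its left subtree, then its right subtree.
Visit X.
At X: go left to R.
  Visit R.
  At R: go left to W.
    W is a leaf — visit W.
  At R: no right child.
At X: go right to Z.
  Visit Z.
  At Z: go left to E.
    Visit E.
    At E: go left to L.
      Visit L.
      At L: no left child.
      At L: go right to F.
        F is a leaf — visit F.
    At E: go right to J.
      Visit J.
      At J: go left to Q.
        Q is a leaf — visit Q.
      At J: no right child.
  At Z: go right to M.
    Visit M.
    At M: go left to U.
      U is a leaf — visit U.
    At M: go right to Y.
      Y is a leaf — visit Y.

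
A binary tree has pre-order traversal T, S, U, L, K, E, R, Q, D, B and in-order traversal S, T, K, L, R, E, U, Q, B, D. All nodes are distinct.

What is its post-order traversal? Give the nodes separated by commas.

S, K, R, E, L, B, D, Q, U, T

The first element of pre-order is the root; it splits in-order into left and right subtrees.
Root T: left subtree has 1 node {S}, right has 8 {K, L, R, E, U, Q, B, D}.
  Root U: left subtree has 4 nodes {K, L, R, E}, right has 3 {Q, B, D}.
    Root L: left subtree has 1 node {K}, right has 2 {R, E}.
      Root E: left subtree has 1 node {R}, right has 0 { }.
    Root Q: left subtree has 0 nodes { }, right has 2 {B, D}.
      Root D: left subtree has 1 node {B}, right has 0 { }.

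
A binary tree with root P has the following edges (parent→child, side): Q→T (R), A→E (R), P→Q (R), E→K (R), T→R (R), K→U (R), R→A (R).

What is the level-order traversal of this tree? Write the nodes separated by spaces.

Level-order visits nodes level by level from the root, left to right within each level.
Level 0: P
Level 1: Q
Level 2: T
Level 3: R
Level 4: A
Level 5: E
Level 6: K
Level 7: U

P Q T R A E K U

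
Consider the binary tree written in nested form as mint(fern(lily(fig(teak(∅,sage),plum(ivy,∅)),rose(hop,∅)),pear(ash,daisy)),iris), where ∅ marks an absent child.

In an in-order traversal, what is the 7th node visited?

In-order visits the left subtree, then the node, then the right subtree.
At mint: go left to fern.
  At fern: go left to lily.
    At lily: go left to fig.
      At fig: go left to teak.
        At teak: no left child.
        Visit teak.
        At teak: go right to sage.
          sage is a leaf — visit sage.
      Visit fig.
      At fig: go right to plum.
        At plum: go left to ivy.
          ivy is a leaf — visit ivy.
        Visit plum.
        At plum: no right child.
    Visit lily.
    At lily: go right to rose.
      At rose: go left to hop.
        hop is a leaf — visit hop.
      Visit rose.
      At rose: no right child.
  Visit fern.
  At fern: go right to pear.
    At pear: go left to ash.
      ash is a leaf — visit ash.
    Visit pear.
    At pear: go right to daisy.
      daisy is a leaf — visit daisy.
Visit mint.
At mint: go right to iris.
  iris is a leaf — visit iris.
Full in-order sequence: teak, sage, fig, ivy, plum, lily, hop, rose, fern, ash, pear, daisy, mint, iris.

hop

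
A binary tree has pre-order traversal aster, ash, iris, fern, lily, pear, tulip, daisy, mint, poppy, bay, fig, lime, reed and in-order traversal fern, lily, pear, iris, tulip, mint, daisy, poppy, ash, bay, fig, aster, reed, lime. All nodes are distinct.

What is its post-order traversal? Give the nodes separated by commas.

pear, lily, fern, mint, poppy, daisy, tulip, iris, fig, bay, ash, reed, lime, aster

The first element of pre-order is the root; it splits in-order into left and right subtrees.
Root aster: left subtree has 11 nodes {fern, lily, pear, iris, tulip, mint, daisy, poppy, ash, bay, fig}, right has 2 {reed, lime}.
  Root ash: left subtree has 8 nodes {fern, lily, pear, iris, tulip, mint, daisy, poppy}, right has 2 {bay, fig}.
    Root iris: left subtree has 3 nodes {fern, lily, pear}, right has 4 {tulip, mint, daisy, poppy}.
      Root fern: left subtree has 0 nodes { }, right has 2 {lily, pear}.
        Root lily: left subtree has 0 nodes { }, right has 1 {pear}.
      Root tulip: left subtree has 0 nodes { }, right has 3 {mint, daisy, poppy}.
        Root daisy: left subtree has 1 node {mint}, right has 1 {poppy}.
    Root bay: left subtree has 0 nodes { }, right has 1 {fig}.
  Root lime: left subtree has 1 node {reed}, right has 0 { }.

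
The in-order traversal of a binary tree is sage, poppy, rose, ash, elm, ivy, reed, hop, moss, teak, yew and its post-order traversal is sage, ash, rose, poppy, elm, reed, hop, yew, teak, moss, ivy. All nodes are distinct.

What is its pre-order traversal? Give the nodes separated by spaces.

ivy elm poppy sage rose ash moss hop reed teak yew

The last element of post-order is the root; it splits in-order into left and right subtrees.
Root ivy: left subtree has 5 nodes {sage, poppy, rose, ash, elm}, right has 5 {reed, hop, moss, teak, yew}.
  Root elm: left subtree has 4 nodes {sage, poppy, rose, ash}, right has 0 { }.
    Root poppy: left subtree has 1 node {sage}, right has 2 {rose, ash}.
      Root rose: left subtree has 0 nodes { }, right has 1 {ash}.
  Root moss: left subtree has 2 nodes {reed, hop}, right has 2 {teak, yew}.
    Root hop: left subtree has 1 node {reed}, right has 0 { }.
    Root teak: left subtree has 0 nodes { }, right has 1 {yew}.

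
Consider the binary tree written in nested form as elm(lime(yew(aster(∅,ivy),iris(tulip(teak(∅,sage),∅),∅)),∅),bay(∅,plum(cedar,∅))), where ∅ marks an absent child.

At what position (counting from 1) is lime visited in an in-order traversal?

8

In-order visits the left subtree, then the node, then the right subtree.
At elm: go left to lime.
  At lime: go left to yew.
    At yew: go left to aster.
      At aster: no left child.
      Visit aster.
      At aster: go right to ivy.
        ivy is a leaf — visit ivy.
    Visit yew.
    At yew: go right to iris.
      At iris: go left to tulip.
        At tulip: go left to teak.
          At teak: no left child.
          Visit teak.
          At teak: go right to sage.
            sage is a leaf — visit sage.
        Visit tulip.
        At tulip: no right child.
      Visit iris.
      At iris: no right child.
  Visit lime.
  At lime: no right child.
Visit elm.
At elm: go right to bay.
  At bay: no left child.
  Visit bay.
  At bay: go right to plum.
    At plum: go left to cedar.
      cedar is a leaf — visit cedar.
    Visit plum.
    At plum: no right child.
Full in-order sequence: aster, ivy, yew, teak, sage, tulip, iris, lime, elm, bay, cedar, plum.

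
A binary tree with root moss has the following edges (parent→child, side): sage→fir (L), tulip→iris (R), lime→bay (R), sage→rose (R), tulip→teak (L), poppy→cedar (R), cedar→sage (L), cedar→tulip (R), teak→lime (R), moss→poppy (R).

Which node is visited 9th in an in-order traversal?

bay

In-order visits the left subtree, then the node, then the right subtree.
At moss: no left child.
Visit moss.
At moss: go right to poppy.
  At poppy: no left child.
  Visit poppy.
  At poppy: go right to cedar.
    At cedar: go left to sage.
      At sage: go left to fir.
        fir is a leaf — visit fir.
      Visit sage.
      At sage: go right to rose.
        rose is a leaf — visit rose.
    Visit cedar.
    At cedar: go right to tulip.
      At tulip: go left to teak.
        At teak: no left child.
        Visit teak.
        At teak: go right to lime.
          At lime: no left child.
          Visit lime.
          At lime: go right to bay.
            bay is a leaf — visit bay.
      Visit tulip.
      At tulip: go right to iris.
        iris is a leaf — visit iris.
Full in-order sequence: moss, poppy, fir, sage, rose, cedar, teak, lime, bay, tulip, iris.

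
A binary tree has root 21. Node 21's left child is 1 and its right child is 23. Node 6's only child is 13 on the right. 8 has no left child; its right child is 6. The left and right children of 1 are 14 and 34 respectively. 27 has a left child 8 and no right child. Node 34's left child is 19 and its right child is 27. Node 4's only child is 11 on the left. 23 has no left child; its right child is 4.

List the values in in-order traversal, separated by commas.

In-order visits the left subtree, then the node, then the right subtree.
At 21: go left to 1.
  At 1: go left to 14.
    14 is a leaf — visit 14.
  Visit 1.
  At 1: go right to 34.
    At 34: go left to 19.
      19 is a leaf — visit 19.
    Visit 34.
    At 34: go right to 27.
      At 27: go left to 8.
        At 8: no left child.
        Visit 8.
        At 8: go right to 6.
          At 6: no left child.
          Visit 6.
          At 6: go right to 13.
            13 is a leaf — visit 13.
      Visit 27.
      At 27: no right child.
Visit 21.
At 21: go right to 23.
  At 23: no left child.
  Visit 23.
  At 23: go right to 4.
    At 4: go left to 11.
      11 is a leaf — visit 11.
    Visit 4.
    At 4: no right child.

14, 1, 19, 34, 8, 6, 13, 27, 21, 23, 11, 4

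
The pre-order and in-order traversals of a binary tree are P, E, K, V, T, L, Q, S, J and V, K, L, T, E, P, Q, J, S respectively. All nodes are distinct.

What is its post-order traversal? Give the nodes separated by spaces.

V L T K E J S Q P

The first element of pre-order is the root; it splits in-order into left and right subtrees.
Root P: left subtree has 5 nodes {V, K, L, T, E}, right has 3 {Q, J, S}.
  Root E: left subtree has 4 nodes {V, K, L, T}, right has 0 { }.
    Root K: left subtree has 1 node {V}, right has 2 {L, T}.
      Root T: left subtree has 1 node {L}, right has 0 { }.
  Root Q: left subtree has 0 nodes { }, right has 2 {J, S}.
    Root S: left subtree has 1 node {J}, right has 0 { }.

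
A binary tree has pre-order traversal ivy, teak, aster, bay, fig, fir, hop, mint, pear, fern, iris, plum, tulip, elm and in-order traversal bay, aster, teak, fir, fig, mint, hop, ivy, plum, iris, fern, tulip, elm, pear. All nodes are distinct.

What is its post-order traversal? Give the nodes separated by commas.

The first element of pre-order is the root; it splits in-order into left and right subtrees.
Root ivy: left subtree has 7 nodes {bay, aster, teak, fir, fig, mint, hop}, right has 6 {plum, iris, fern, tulip, elm, pear}.
  Root teak: left subtree has 2 nodes {bay, aster}, right has 4 {fir, fig, mint, hop}.
    Root aster: left subtree has 1 node {bay}, right has 0 { }.
    Root fig: left subtree has 1 node {fir}, right has 2 {mint, hop}.
      Root hop: left subtree has 1 node {mint}, right has 0 { }.
  Root pear: left subtree has 5 nodes {plum, iris, fern, tulip, elm}, right has 0 { }.
    Root fern: left subtree has 2 nodes {plum, iris}, right has 2 {tulip, elm}.
      Root iris: left subtree has 1 node {plum}, right has 0 { }.
      Root tulip: left subtree has 0 nodes { }, right has 1 {elm}.

bay, aster, fir, mint, hop, fig, teak, plum, iris, elm, tulip, fern, pear, ivy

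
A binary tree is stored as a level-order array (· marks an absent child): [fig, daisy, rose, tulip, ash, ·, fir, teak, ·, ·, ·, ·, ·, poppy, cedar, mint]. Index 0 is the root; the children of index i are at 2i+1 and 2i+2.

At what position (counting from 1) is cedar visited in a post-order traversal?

Post-order visits the left subtree, then the right subtree, then the node.
At fig: go left to daisy.
  At daisy: go left to tulip.
    At tulip: go left to teak.
      At teak: go left to mint.
        mint is a leaf — visit mint.
      At teak: no right child.
      Visit teak.
    At tulip: no right child.
    Visit tulip.
  At daisy: go right to ash.
    ash is a leaf — visit ash.
  Visit daisy.
At fig: go right to rose.
  At rose: no left child.
  At rose: go right to fir.
    At fir: go left to poppy.
      poppy is a leaf — visit poppy.
    At fir: go right to cedar.
      cedar is a leaf — visit cedar.
    Visit fir.
  Visit rose.
Visit fig.
Full post-order sequence: mint, teak, tulip, ash, daisy, poppy, cedar, fir, rose, fig.

7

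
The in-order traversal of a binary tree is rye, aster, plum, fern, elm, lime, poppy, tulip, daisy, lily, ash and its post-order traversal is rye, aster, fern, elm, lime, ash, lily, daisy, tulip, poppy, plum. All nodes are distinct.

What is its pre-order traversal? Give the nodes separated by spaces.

plum aster rye poppy lime elm fern tulip daisy lily ash

The last element of post-order is the root; it splits in-order into left and right subtrees.
Root plum: left subtree has 2 nodes {rye, aster}, right has 8 {fern, elm, lime, poppy, tulip, daisy, lily, ash}.
  Root aster: left subtree has 1 node {rye}, right has 0 { }.
  Root poppy: left subtree has 3 nodes {fern, elm, lime}, right has 4 {tulip, daisy, lily, ash}.
    Root lime: left subtree has 2 nodes {fern, elm}, right has 0 { }.
      Root elm: left subtree has 1 node {fern}, right has 0 { }.
    Root tulip: left subtree has 0 nodes { }, right has 3 {daisy, lily, ash}.
      Root daisy: left subtree has 0 nodes { }, right has 2 {lily, ash}.
        Root lily: left subtree has 0 nodes { }, right has 1 {ash}.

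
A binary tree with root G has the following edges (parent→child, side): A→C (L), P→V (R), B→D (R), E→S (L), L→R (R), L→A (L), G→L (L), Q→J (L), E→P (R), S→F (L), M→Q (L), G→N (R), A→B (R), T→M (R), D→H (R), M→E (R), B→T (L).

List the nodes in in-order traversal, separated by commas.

In-order visits the left subtree, then the node, then the right subtree.
At G: go left to L.
  At L: go left to A.
    At A: go left to C.
      C is a leaf — visit C.
    Visit A.
    At A: go right to B.
      At B: go left to T.
        At T: no left child.
        Visit T.
        At T: go right to M.
          At M: go left to Q.
            At Q: go left to J.
              J is a leaf — visit J.
            Visit Q.
            At Q: no right child.
          Visit M.
          At M: go right to E.
            At E: go left to S.
              At S: go left to F.
                F is a leaf — visit F.
              Visit S.
              At S: no right child.
            Visit E.
            At E: go right to P.
              At P: no left child.
              Visit P.
              At P: go right to V.
                V is a leaf — visit V.
      Visit B.
      At B: go right to D.
        At D: no left child.
        Visit D.
        At D: go right to H.
          H is a leaf — visit H.
  Visit L.
  At L: go right to R.
    R is a leaf — visit R.
Visit G.
At G: go right to N.
  N is a leaf — visit N.

C, A, T, J, Q, M, F, S, E, P, V, B, D, H, L, R, G, N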